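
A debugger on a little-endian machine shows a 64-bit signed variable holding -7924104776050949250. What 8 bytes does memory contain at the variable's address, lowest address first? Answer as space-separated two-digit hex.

Two's complement of -7924104776050949250 in 64 bits: 7924104776050949250 = 0x6DF8134F637E3C82; invert → 0x9207ECB09C81C37D; add 1 → 0x9207ECB09C81C37E.
Split into bytes (most-significant first): 92 07 EC B0 9C 81 C3 7E.
In little-endian order the low byte comes first in memory.
So at ascending addresses the bytes are 7E C3 81 9C B0 EC 07 92.

7E C3 81 9C B0 EC 07 92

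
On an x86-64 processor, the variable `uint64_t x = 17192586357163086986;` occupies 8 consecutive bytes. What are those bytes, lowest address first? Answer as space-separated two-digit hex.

8A D4 EE 9C 33 56 98 EE

17192586357163086986 in hexadecimal, padded to 64 bits, is 0xEE9856339CEED48A.
Split into bytes (most-significant first): EE 98 56 33 9C EE D4 8A.
In little-endian order the low byte comes first in memory.
So at ascending addresses the bytes are 8A D4 EE 9C 33 56 98 EE.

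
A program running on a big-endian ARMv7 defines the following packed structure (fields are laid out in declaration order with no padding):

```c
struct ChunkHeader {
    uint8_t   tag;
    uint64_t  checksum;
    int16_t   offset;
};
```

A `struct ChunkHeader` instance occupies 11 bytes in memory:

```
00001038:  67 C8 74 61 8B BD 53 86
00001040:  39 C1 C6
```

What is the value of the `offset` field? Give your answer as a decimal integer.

`offset` follows `tag` (1 B), `checksum` (8 B), so it starts at offset 1 + 8 = 9 and occupies 2 bytes.
Bytes at offsets 9..10: C1 C6.
Big-endian: lowest address holds the most-significant byte.
The bytes are already most-significant first: 0xC1C6.
Top bit is set, so as a signed 16-bit value this is 0xC1C6 − 2^16 = -15930.

-15930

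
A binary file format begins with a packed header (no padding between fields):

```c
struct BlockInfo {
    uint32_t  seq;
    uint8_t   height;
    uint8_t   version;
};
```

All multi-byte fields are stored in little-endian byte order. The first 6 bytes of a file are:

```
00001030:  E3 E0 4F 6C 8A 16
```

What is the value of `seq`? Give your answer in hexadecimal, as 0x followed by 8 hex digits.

0x6C4FE0E3

`seq` is the first field, at byte offset 0, occupying 4 bytes.
Bytes at offsets 0..3: E3 E0 4F 6C.
Little-endian: lowest address holds the least-significant byte.
Reassemble most-significant byte first: 6C 4F E0 E3 → 0x6C4FE0E3.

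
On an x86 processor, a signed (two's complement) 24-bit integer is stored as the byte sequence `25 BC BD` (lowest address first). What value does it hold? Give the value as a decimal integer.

-4342747

Little-endian stores the least-significant byte at the lowest address.
Reassemble most-significant byte first: BD BC 25 → 0xBDBC25.
Top bit is set, so as a signed 24-bit value this is 0xBDBC25 − 2^24 = -4342747.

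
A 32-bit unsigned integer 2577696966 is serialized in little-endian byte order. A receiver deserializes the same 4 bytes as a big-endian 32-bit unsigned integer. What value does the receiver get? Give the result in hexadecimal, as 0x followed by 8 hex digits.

0xC688A499

2577696966 in 32-bit hexadecimal is 0x99A488C6.
Stored little-endian, the bytes at ascending addresses are C6 88 A4 99.
Read back as big-endian, the last byte is least significant, giving 0xC688A499.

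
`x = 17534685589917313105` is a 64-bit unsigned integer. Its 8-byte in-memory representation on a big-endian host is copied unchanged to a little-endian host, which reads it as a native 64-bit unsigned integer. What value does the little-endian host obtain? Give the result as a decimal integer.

5884003678141503475

17534685589917313105 in 64-bit hexadecimal is 0xF357B7A42B2EA851.
Stored big-endian, the bytes at ascending addresses are F3 57 B7 A4 2B 2E A8 51.
Read back as little-endian, the first byte is least significant, giving 0x51A82E2BA4B757F3.
0x51A82E2BA4B757F3 = 5884003678141503475.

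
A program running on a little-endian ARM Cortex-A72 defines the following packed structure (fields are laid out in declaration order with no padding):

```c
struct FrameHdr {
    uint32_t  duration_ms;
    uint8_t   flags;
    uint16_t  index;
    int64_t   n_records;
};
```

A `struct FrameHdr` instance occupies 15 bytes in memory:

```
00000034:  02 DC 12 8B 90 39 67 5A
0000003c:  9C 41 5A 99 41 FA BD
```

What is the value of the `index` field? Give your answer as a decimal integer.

26425

`index` follows `duration_ms` (4 B), `flags` (1 B), so it starts at offset 4 + 1 = 5 and occupies 2 bytes.
Bytes at offsets 5..6: 39 67.
In little-endian order the low byte comes first in memory.
Reassemble most-significant byte first: 67 39 → 0x6739.
0x6739 = 26425.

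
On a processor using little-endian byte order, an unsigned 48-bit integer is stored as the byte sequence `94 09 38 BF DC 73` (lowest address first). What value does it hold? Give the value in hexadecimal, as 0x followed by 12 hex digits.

0x73DCBF380994

Little-endian stores the least-significant byte at the lowest address.
Reassemble most-significant byte first: 73 DC BF 38 09 94 → 0x73DCBF380994.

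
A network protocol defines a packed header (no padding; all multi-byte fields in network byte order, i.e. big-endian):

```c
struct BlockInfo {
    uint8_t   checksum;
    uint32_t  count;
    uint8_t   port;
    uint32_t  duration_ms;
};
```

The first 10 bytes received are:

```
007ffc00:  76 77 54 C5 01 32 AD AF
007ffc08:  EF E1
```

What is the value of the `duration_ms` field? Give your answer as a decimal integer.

`duration_ms` follows `checksum` (1 B), `count` (4 B), `port` (1 B), so it starts at offset 1 + 4 + 1 = 6 and occupies 4 bytes.
Bytes at offsets 6..9: AD AF EF E1.
Big-endian stores the most-significant byte at the lowest address.
The bytes are already most-significant first: 0xADAFEFE1.
0xADAFEFE1 = 2913988577.

2913988577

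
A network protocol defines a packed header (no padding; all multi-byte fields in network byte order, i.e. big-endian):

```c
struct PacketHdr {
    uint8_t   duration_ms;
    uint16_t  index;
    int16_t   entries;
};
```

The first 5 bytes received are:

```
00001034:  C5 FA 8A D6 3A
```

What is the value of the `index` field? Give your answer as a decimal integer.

`index` follows `duration_ms` (1 byte), so it starts at byte offset 1 and occupies 2 bytes.
Bytes at offsets 1..2: FA 8A.
In big-endian order the high byte comes first in memory.
The bytes are already most-significant first: 0xFA8A.
0xFA8A = 64138.

64138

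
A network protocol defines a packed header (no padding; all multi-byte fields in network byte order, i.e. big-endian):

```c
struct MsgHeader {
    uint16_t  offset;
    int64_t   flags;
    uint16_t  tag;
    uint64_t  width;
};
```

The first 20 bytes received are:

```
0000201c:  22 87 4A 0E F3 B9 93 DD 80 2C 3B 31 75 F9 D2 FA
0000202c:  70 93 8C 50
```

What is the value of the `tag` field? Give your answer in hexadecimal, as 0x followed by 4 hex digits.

0x3B31

`tag` follows `offset` (2 B), `flags` (8 B), so it starts at offset 2 + 8 = 10 and occupies 2 bytes.
Bytes at offsets 10..11: 3B 31.
Big-endian: lowest address holds the most-significant byte.
The bytes are already most-significant first: 0x3B31.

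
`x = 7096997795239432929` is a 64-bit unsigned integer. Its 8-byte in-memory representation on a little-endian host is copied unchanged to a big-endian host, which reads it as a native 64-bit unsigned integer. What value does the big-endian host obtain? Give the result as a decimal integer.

16218300828591160674

7096997795239432929 in 64-bit hexadecimal is 0x627D99E4ACFA12E1.
Stored little-endian, the bytes at ascending addresses are E1 12 FA AC E4 99 7D 62.
Read back as big-endian, the last byte is least significant, giving 0xE112FAACE4997D62.
0xE112FAACE4997D62 = 16218300828591160674.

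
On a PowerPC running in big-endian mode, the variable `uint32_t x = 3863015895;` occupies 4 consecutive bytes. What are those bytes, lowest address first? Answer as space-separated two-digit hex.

E6 40 F1 D7

3863015895 in hexadecimal, padded to 32 bits, is 0xE640F1D7.
Split into bytes (most-significant first): E6 40 F1 D7.
In big-endian order the high byte comes first in memory.
So the memory order matches the most-significant-first order: E6 40 F1 D7.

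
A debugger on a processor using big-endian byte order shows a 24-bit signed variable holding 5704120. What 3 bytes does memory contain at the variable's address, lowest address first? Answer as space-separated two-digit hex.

5704120 in hexadecimal, padded to 24 bits, is 0x5709B8.
Split into bytes (most-significant first): 57 09 B8.
In big-endian order the high byte comes first in memory.
So the memory order matches the most-significant-first order: 57 09 B8.

57 09 B8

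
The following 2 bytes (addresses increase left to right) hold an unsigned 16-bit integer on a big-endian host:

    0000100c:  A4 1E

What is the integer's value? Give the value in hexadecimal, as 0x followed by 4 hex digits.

0xA41E

Big-endian stores the most-significant byte at the lowest address.
The bytes are already most-significant first: 0xA41E.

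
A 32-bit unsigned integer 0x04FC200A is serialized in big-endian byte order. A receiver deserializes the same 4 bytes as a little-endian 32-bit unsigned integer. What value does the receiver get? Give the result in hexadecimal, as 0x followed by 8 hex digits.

Stored big-endian, the bytes at ascending addresses are 04 FC 20 0A.
Read back as little-endian, the first byte is least significant, giving 0x0A20FC04.

0x0A20FC04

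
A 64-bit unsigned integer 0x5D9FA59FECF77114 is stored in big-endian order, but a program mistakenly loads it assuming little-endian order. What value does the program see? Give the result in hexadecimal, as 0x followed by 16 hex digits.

0x1471F7EC9FA59F5D

Stored big-endian, the bytes at ascending addresses are 5D 9F A5 9F EC F7 71 14.
Read back as little-endian, the first byte is least significant, giving 0x1471F7EC9FA59F5D.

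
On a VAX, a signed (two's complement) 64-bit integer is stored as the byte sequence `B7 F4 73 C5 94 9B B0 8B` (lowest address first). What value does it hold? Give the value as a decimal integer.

Little-endian stores the least-significant byte at the lowest address.
Reassemble most-significant byte first: 8B B0 9B 94 C5 73 F4 B7 → 0x8BB09B94C573F4B7.
Top bit is set, so as a signed 64-bit value this is 0x8BB09B94C573F4B7 − 2^64 = -8381027843266317129.

-8381027843266317129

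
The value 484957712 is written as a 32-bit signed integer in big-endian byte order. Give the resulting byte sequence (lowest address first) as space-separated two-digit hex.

1C E7 DE 10

484957712 in hexadecimal, padded to 32 bits, is 0x1CE7DE10.
Split into bytes (most-significant first): 1C E7 DE 10.
In big-endian order the high byte comes first in memory.
So the memory order matches the most-significant-first order: 1C E7 DE 10.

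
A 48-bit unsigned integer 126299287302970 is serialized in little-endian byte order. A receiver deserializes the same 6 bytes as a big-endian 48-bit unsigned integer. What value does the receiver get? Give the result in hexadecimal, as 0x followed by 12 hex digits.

126299287302970 in 48-bit hexadecimal is 0x72DE5827B33A.
Stored little-endian, the bytes at ascending addresses are 3A B3 27 58 DE 72.
Read back as big-endian, the last byte is least significant, giving 0x3AB32758DE72.

0x3AB32758DE72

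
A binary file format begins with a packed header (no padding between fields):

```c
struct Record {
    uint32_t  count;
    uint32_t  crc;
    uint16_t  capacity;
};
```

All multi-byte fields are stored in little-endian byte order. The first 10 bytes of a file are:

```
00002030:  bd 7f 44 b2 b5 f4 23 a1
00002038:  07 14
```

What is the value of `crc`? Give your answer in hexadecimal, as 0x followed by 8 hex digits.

0xA123F4B5

`crc` follows `count` (4 bytes), so it starts at byte offset 4 and occupies 4 bytes.
Bytes at offsets 4..7: B5 F4 23 A1.
Little-endian: lowest address holds the least-significant byte.
Reassemble most-significant byte first: A1 23 F4 B5 → 0xA123F4B5.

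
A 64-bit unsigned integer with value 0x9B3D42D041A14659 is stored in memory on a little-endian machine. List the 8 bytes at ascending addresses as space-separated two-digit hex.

59 46 A1 41 D0 42 3D 9B

Split into bytes (most-significant first): 9B 3D 42 D0 41 A1 46 59.
Little-endian stores the least-significant byte at the lowest address.
So at ascending addresses the bytes are 59 46 A1 41 D0 42 3D 9B.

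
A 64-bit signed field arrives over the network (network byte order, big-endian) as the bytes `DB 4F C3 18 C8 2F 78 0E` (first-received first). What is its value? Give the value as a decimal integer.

Big-endian stores the most-significant byte at the lowest address.
The bytes are already most-significant first: 0xDB4FC318C82F780E.
Top bit is set, so as a signed 64-bit value this is 0xDB4FC318C82F780E − 2^64 = -2643679945038006258.

-2643679945038006258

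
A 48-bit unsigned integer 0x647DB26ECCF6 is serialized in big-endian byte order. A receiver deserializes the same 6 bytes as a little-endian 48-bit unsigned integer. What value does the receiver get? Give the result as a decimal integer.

271357890952548

Stored big-endian, the bytes at ascending addresses are 64 7D B2 6E CC F6.
Read back as little-endian, the first byte is least significant, giving 0xF6CC6EB27D64.
0xF6CC6EB27D64 = 271357890952548.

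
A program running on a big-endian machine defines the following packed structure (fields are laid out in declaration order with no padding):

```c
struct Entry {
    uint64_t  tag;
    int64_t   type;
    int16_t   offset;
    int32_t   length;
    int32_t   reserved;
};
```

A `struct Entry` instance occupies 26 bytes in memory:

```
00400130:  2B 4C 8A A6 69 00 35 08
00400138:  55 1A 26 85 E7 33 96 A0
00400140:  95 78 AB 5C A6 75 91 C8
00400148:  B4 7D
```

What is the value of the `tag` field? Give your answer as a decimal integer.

`tag` is the first field, at byte offset 0, occupying 8 bytes.
Bytes at offsets 0..7: 2B 4C 8A A6 69 00 35 08.
Big-endian: lowest address holds the most-significant byte.
The bytes are already most-significant first: 0x2B4C8AA669003508.
0x2B4C8AA669003508 = 3120021089191736584.

3120021089191736584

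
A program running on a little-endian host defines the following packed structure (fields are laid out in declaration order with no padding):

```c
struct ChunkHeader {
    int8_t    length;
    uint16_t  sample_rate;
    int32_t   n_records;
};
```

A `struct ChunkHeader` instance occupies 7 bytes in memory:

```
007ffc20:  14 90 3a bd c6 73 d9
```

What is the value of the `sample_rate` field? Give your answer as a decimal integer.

14992

`sample_rate` follows `length` (1 byte), so it starts at byte offset 1 and occupies 2 bytes.
Bytes at offsets 1..2: 90 3A.
In little-endian order the low byte comes first in memory.
Reassemble most-significant byte first: 3A 90 → 0x3A90.
0x3A90 = 14992.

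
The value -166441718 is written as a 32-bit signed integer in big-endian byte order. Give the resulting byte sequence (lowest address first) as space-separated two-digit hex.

F6 14 4D 0A

Two's complement of -166441718 in 32 bits: 166441718 = 0x09EBB2F6; invert → 0xF6144D09; add 1 → 0xF6144D0A.
Split into bytes (most-significant first): F6 14 4D 0A.
Big-endian: lowest address holds the most-significant byte.
So the memory order matches the most-significant-first order: F6 14 4D 0A.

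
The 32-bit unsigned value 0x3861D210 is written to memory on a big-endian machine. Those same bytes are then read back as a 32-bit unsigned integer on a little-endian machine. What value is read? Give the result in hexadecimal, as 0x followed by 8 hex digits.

Stored big-endian, the bytes at ascending addresses are 38 61 D2 10.
Read back as little-endian, the first byte is least significant, giving 0x10D26138.

0x10D26138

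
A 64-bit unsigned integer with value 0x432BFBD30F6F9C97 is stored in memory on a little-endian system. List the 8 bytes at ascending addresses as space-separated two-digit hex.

Split into bytes (most-significant first): 43 2B FB D3 0F 6F 9C 97.
In little-endian order the low byte comes first in memory.
So at ascending addresses the bytes are 97 9C 6F 0F D3 FB 2B 43.

97 9C 6F 0F D3 FB 2B 43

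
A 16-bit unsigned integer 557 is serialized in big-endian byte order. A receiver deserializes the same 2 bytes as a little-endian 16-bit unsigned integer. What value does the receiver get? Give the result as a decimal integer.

557 in 16-bit hexadecimal is 0x022D.
Stored big-endian, the bytes at ascending addresses are 02 2D.
Read back as little-endian, the first byte is least significant, giving 0x2D02.
0x2D02 = 11522.

11522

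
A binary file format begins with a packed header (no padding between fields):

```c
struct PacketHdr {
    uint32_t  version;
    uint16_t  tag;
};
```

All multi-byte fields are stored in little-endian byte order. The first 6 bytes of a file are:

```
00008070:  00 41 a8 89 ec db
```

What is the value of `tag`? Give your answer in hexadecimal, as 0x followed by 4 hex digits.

`tag` follows `version` (4 bytes), so it starts at byte offset 4 and occupies 2 bytes.
Bytes at offsets 4..5: EC DB.
Little-endian stores the least-significant byte at the lowest address.
Reassemble most-significant byte first: DB EC → 0xDBEC.

0xDBEC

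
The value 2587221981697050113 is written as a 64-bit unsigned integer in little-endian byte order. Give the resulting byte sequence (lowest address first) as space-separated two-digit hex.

01 86 22 46 AF A8 E7 23

2587221981697050113 in hexadecimal, padded to 64 bits, is 0x23E7A8AF46228601.
Split into bytes (most-significant first): 23 E7 A8 AF 46 22 86 01.
Little-endian stores the least-significant byte at the lowest address.
So at ascending addresses the bytes are 01 86 22 46 AF A8 E7 23.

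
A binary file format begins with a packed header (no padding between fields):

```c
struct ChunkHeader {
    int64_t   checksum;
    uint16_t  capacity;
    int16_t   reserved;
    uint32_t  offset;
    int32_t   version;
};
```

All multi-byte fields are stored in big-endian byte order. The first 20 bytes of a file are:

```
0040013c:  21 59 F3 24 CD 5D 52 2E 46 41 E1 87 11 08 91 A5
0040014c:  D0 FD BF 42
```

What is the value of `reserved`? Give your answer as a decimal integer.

-7801

`reserved` follows `checksum` (8 B), `capacity` (2 B), so it starts at offset 8 + 2 = 10 and occupies 2 bytes.
Bytes at offsets 10..11: E1 87.
Big-endian: lowest address holds the most-significant byte.
The bytes are already most-significant first: 0xE187.
Top bit is set, so as a signed 16-bit value this is 0xE187 − 2^16 = -7801.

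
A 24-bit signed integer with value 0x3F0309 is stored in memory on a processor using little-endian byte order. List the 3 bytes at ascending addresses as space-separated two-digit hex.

09 03 3F

Split into bytes (most-significant first): 3F 03 09.
In little-endian order the low byte comes first in memory.
So at ascending addresses the bytes are 09 03 3F.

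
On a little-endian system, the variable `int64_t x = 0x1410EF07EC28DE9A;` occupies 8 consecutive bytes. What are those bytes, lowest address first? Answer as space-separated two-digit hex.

9A DE 28 EC 07 EF 10 14

Split into bytes (most-significant first): 14 10 EF 07 EC 28 DE 9A.
Little-endian stores the least-significant byte at the lowest address.
So at ascending addresses the bytes are 9A DE 28 EC 07 EF 10 14.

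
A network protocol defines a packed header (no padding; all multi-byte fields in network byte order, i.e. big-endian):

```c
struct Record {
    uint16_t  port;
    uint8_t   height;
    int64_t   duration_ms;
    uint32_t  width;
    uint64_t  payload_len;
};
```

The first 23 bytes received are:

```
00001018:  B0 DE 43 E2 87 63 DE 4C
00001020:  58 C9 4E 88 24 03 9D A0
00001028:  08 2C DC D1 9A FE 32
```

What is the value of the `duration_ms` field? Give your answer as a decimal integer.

-2123618892867122866

`duration_ms` follows `port` (2 B), `height` (1 B), so it starts at offset 2 + 1 = 3 and occupies 8 bytes.
Bytes at offsets 3..10: E2 87 63 DE 4C 58 C9 4E.
Big-endian: lowest address holds the most-significant byte.
The bytes are already most-significant first: 0xE28763DE4C58C94E.
Top bit is set, so as a signed 64-bit value this is 0xE28763DE4C58C94E − 2^64 = -2123618892867122866.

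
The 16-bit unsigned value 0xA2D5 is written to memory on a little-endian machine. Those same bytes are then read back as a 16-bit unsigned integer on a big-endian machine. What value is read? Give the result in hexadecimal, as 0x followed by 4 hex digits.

Stored little-endian, the bytes at ascending addresses are D5 A2.
Read back as big-endian, the last byte is least significant, giving 0xD5A2.

0xD5A2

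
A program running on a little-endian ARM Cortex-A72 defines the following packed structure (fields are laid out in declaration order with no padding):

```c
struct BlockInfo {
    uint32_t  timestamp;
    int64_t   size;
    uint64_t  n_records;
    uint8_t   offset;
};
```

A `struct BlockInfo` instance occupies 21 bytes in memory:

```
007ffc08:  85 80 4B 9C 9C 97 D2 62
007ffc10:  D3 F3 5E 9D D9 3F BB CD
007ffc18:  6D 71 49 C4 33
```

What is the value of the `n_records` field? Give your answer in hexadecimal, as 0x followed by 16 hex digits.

`n_records` follows `timestamp` (4 B), `size` (8 B), so it starts at offset 4 + 8 = 12 and occupies 8 bytes.
Bytes at offsets 12..19: D9 3F BB CD 6D 71 49 C4.
Little-endian stores the least-significant byte at the lowest address.
Reassemble most-significant byte first: C4 49 71 6D CD BB 3F D9 → 0xC449716DCDBB3FD9.

0xC449716DCDBB3FD9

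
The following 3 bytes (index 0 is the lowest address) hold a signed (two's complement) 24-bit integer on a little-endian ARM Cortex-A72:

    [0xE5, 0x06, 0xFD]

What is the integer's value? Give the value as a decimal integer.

-194843

Little-endian stores the least-significant byte at the lowest address.
Reassemble most-significant byte first: FD 06 E5 → 0xFD06E5.
Top bit is set, so as a signed 24-bit value this is 0xFD06E5 − 2^24 = -194843.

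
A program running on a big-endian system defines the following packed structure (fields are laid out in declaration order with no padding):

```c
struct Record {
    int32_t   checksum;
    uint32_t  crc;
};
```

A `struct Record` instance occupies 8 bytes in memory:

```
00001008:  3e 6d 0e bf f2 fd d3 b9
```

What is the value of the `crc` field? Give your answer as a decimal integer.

4076721081

`crc` follows `checksum` (4 bytes), so it starts at byte offset 4 and occupies 4 bytes.
Bytes at offsets 4..7: F2 FD D3 B9.
Big-endian: lowest address holds the most-significant byte.
The bytes are already most-significant first: 0xF2FDD3B9.
0xF2FDD3B9 = 4076721081.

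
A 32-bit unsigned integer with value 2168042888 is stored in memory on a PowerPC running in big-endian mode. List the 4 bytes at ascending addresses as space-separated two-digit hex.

81 39 B5 88

2168042888 in hexadecimal, padded to 32 bits, is 0x8139B588.
Split into bytes (most-significant first): 81 39 B5 88.
Big-endian stores the most-significant byte at the lowest address.
So the memory order matches the most-significant-first order: 81 39 B5 88.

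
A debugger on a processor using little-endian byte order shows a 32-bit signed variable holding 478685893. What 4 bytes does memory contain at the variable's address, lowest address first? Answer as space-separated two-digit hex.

478685893 in hexadecimal, padded to 32 bits, is 0x1C882AC5.
Split into bytes (most-significant first): 1C 88 2A C5.
Little-endian: lowest address holds the least-significant byte.
So at ascending addresses the bytes are C5 2A 88 1C.

C5 2A 88 1C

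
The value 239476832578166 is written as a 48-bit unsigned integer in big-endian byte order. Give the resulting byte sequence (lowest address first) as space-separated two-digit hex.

D9 CD 8B 89 AA 76

239476832578166 in hexadecimal, padded to 48 bits, is 0xD9CD8B89AA76.
Split into bytes (most-significant first): D9 CD 8B 89 AA 76.
Big-endian stores the most-significant byte at the lowest address.
So the memory order matches the most-significant-first order: D9 CD 8B 89 AA 76.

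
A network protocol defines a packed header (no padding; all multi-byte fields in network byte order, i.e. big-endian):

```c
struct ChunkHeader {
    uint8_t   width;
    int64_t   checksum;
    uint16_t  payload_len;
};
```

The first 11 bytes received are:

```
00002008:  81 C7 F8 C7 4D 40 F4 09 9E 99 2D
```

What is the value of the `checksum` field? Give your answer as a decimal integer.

-4037257931321505378

`checksum` follows `width` (1 byte), so it starts at byte offset 1 and occupies 8 bytes.
Bytes at offsets 1..8: C7 F8 C7 4D 40 F4 09 9E.
Big-endian stores the most-significant byte at the lowest address.
The bytes are already most-significant first: 0xC7F8C74D40F4099E.
Top bit is set, so as a signed 64-bit value this is 0xC7F8C74D40F4099E − 2^64 = -4037257931321505378.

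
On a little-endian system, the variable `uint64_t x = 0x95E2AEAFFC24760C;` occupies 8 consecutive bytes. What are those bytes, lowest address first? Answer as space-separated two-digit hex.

0C 76 24 FC AF AE E2 95

Split into bytes (most-significant first): 95 E2 AE AF FC 24 76 0C.
In little-endian order the low byte comes first in memory.
So at ascending addresses the bytes are 0C 76 24 FC AF AE E2 95.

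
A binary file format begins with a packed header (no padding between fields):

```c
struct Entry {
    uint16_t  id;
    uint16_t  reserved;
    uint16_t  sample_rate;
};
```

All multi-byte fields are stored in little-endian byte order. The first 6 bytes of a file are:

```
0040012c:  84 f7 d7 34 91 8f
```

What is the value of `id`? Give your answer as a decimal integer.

`id` is the first field, at byte offset 0, occupying 2 bytes.
Bytes at offsets 0..1: 84 F7.
Little-endian: lowest address holds the least-significant byte.
Reassemble most-significant byte first: F7 84 → 0xF784.
0xF784 = 63364.

63364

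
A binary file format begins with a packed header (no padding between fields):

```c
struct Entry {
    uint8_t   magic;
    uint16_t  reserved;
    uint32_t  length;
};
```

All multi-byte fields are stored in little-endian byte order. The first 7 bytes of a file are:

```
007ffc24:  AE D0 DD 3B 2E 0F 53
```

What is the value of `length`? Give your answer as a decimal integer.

1393503803

`length` follows `magic` (1 B), `reserved` (2 B), so it starts at offset 1 + 2 = 3 and occupies 4 bytes.
Bytes at offsets 3..6: 3B 2E 0F 53.
In little-endian order the low byte comes first in memory.
Reassemble most-significant byte first: 53 0F 2E 3B → 0x530F2E3B.
0x530F2E3B = 1393503803.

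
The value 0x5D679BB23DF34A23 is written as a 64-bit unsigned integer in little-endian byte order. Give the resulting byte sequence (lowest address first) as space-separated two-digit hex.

23 4A F3 3D B2 9B 67 5D

Split into bytes (most-significant first): 5D 67 9B B2 3D F3 4A 23.
Little-endian: lowest address holds the least-significant byte.
So at ascending addresses the bytes are 23 4A F3 3D B2 9B 67 5D.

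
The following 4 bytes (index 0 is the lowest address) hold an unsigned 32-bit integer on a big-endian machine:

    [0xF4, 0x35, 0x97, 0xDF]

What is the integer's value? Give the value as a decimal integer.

4097152991

Big-endian stores the most-significant byte at the lowest address.
The bytes are already most-significant first: 0xF43597DF.
0xF43597DF = 4097152991.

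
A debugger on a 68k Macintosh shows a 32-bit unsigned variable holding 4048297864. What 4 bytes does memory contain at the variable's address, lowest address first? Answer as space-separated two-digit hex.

4048297864 in hexadecimal, padded to 32 bits, is 0xF14C1F88.
Split into bytes (most-significant first): F1 4C 1F 88.
Big-endian stores the most-significant byte at the lowest address.
So the memory order matches the most-significant-first order: F1 4C 1F 88.

F1 4C 1F 88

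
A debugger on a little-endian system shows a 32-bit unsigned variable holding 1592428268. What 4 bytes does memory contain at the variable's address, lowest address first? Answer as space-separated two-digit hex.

1592428268 in hexadecimal, padded to 32 bits, is 0x5EEA86EC.
Split into bytes (most-significant first): 5E EA 86 EC.
Little-endian: lowest address holds the least-significant byte.
So at ascending addresses the bytes are EC 86 EA 5E.

EC 86 EA 5E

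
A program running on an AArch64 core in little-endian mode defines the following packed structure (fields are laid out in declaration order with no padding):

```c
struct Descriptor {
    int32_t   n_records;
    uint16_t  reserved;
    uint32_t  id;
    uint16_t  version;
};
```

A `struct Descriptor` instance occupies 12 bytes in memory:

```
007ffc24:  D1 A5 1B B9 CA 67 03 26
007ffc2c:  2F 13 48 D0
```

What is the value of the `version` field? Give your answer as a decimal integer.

`version` follows `n_records` (4 B), `reserved` (2 B), `id` (4 B), so it starts at offset 4 + 2 + 4 = 10 and occupies 2 bytes.
Bytes at offsets 10..11: 48 D0.
Little-endian stores the least-significant byte at the lowest address.
Reassemble most-significant byte first: D0 48 → 0xD048.
0xD048 = 53320.

53320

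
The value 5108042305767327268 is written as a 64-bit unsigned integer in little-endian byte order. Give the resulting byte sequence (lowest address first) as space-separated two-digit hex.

24 C6 ED DC 69 69 E3 46

5108042305767327268 in hexadecimal, padded to 64 bits, is 0x46E36969DCEDC624.
Split into bytes (most-significant first): 46 E3 69 69 DC ED C6 24.
Little-endian stores the least-significant byte at the lowest address.
So at ascending addresses the bytes are 24 C6 ED DC 69 69 E3 46.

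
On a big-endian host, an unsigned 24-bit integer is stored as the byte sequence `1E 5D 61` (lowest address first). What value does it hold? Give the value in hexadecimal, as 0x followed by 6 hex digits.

Big-endian stores the most-significant byte at the lowest address.
The bytes are already most-significant first: 0x1E5D61.

0x1E5D61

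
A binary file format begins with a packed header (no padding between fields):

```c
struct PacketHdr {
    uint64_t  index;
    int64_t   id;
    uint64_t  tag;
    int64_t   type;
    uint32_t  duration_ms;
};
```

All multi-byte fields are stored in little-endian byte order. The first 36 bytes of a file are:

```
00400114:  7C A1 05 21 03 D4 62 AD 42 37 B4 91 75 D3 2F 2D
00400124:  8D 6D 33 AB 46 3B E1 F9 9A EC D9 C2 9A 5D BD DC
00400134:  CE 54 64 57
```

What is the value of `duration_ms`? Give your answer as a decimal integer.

`duration_ms` follows `index` (8 B), `id` (8 B), `tag` (8 B), `type` (8 B), so it starts at offset 8 + 8 + 8 + 8 = 32 and occupies 4 bytes.
Bytes at offsets 32..35: CE 54 64 57.
Little-endian stores the least-significant byte at the lowest address.
Reassemble most-significant byte first: 57 64 54 CE → 0x576454CE.
0x576454CE = 1466193102.

1466193102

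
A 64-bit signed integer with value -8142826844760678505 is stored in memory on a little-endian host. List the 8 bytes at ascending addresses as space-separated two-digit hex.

Two's complement of -8142826844760678505 in 64 bits: 8142826844760678505 = 0x710121DF6D79A069; invert → 0x8EFEDE2092865F96; add 1 → 0x8EFEDE2092865F97.
Split into bytes (most-significant first): 8E FE DE 20 92 86 5F 97.
Little-endian stores the least-significant byte at the lowest address.
So at ascending addresses the bytes are 97 5F 86 92 20 DE FE 8E.

97 5F 86 92 20 DE FE 8E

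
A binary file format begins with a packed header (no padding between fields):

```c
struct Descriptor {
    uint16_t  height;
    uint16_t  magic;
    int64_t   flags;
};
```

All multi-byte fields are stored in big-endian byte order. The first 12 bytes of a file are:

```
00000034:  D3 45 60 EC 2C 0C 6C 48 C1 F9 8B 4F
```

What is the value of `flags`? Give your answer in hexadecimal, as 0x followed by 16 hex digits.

`flags` follows `height` (2 B), `magic` (2 B), so it starts at offset 2 + 2 = 4 and occupies 8 bytes.
Bytes at offsets 4..11: 2C 0C 6C 48 C1 F9 8B 4F.
Big-endian: lowest address holds the most-significant byte.
The bytes are already most-significant first: 0x2C0C6C48C1F98B4F.

0x2C0C6C48C1F98B4F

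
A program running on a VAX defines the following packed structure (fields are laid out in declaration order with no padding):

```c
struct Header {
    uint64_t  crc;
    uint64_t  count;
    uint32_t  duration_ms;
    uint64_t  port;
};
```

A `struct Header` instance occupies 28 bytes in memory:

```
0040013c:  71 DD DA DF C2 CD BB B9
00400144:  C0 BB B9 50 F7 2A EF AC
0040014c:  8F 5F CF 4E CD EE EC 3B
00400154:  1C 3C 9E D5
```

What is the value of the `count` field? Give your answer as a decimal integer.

`count` follows `crc` (8 bytes), so it starts at byte offset 8 and occupies 8 bytes.
Bytes at offsets 8..15: C0 BB B9 50 F7 2A EF AC.
Little-endian: lowest address holds the least-significant byte.
Reassemble most-significant byte first: AC EF 2A F7 50 B9 BB C0 → 0xACEF2AF750B9BBC0.
0xACEF2AF750B9BBC0 = 12461225935657089984.

12461225935657089984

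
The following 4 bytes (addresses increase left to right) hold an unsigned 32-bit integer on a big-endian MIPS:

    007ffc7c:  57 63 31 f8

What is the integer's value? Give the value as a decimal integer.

1466118648

Big-endian stores the most-significant byte at the lowest address.
The bytes are already most-significant first: 0x576331F8.
0x576331F8 = 1466118648.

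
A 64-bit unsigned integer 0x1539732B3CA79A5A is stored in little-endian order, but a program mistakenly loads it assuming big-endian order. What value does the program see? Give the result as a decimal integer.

Stored little-endian, the bytes at ascending addresses are 5A 9A A7 3C 2B 73 39 15.
Read back as big-endian, the last byte is least significant, giving 0x5A9AA73C2B733915.
0x5A9AA73C2B733915 = 6528714486695803157.

6528714486695803157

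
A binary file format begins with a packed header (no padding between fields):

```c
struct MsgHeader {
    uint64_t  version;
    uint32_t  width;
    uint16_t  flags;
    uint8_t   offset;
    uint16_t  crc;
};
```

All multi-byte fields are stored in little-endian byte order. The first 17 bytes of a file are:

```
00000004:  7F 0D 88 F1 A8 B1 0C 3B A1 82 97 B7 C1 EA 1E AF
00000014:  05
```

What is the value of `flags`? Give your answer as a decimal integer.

`flags` follows `version` (8 B), `width` (4 B), so it starts at offset 8 + 4 = 12 and occupies 2 bytes.
Bytes at offsets 12..13: C1 EA.
Little-endian stores the least-significant byte at the lowest address.
Reassemble most-significant byte first: EA C1 → 0xEAC1.
0xEAC1 = 60097.

60097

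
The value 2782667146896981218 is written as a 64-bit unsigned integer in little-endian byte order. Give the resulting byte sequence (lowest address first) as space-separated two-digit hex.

2782667146896981218 in hexadecimal, padded to 64 bits, is 0x269E0506E2F1BCE2.
Split into bytes (most-significant first): 26 9E 05 06 E2 F1 BC E2.
Little-endian: lowest address holds the least-significant byte.
So at ascending addresses the bytes are E2 BC F1 E2 06 05 9E 26.

E2 BC F1 E2 06 05 9E 26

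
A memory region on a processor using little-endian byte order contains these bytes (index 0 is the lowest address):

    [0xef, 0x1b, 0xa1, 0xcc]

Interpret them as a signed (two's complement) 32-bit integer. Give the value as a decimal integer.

-861856785

In little-endian order the low byte comes first in memory.
Reassemble most-significant byte first: CC A1 1B EF → 0xCCA11BEF.
Top bit is set, so as a signed 32-bit value this is 0xCCA11BEF − 2^32 = -861856785.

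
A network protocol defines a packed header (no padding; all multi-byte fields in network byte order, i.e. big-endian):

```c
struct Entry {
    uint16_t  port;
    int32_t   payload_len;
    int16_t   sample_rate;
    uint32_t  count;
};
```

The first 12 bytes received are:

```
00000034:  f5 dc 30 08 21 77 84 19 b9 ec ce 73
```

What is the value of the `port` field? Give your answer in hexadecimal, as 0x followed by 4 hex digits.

`port` is the first field, at byte offset 0, occupying 2 bytes.
Bytes at offsets 0..1: F5 DC.
Big-endian: lowest address holds the most-significant byte.
The bytes are already most-significant first: 0xF5DC.

0xF5DC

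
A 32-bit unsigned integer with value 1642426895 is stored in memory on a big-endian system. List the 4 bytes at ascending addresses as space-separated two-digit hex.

61 E5 72 0F

1642426895 in hexadecimal, padded to 32 bits, is 0x61E5720F.
Split into bytes (most-significant first): 61 E5 72 0F.
In big-endian order the high byte comes first in memory.
So the memory order matches the most-significant-first order: 61 E5 72 0F.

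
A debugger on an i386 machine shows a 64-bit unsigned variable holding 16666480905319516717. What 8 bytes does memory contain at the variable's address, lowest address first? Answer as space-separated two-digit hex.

16666480905319516717 in hexadecimal, padded to 64 bits, is 0xE74B3C14A1668A2D.
Split into bytes (most-significant first): E7 4B 3C 14 A1 66 8A 2D.
In little-endian order the low byte comes first in memory.
So at ascending addresses the bytes are 2D 8A 66 A1 14 3C 4B E7.

2D 8A 66 A1 14 3C 4B E7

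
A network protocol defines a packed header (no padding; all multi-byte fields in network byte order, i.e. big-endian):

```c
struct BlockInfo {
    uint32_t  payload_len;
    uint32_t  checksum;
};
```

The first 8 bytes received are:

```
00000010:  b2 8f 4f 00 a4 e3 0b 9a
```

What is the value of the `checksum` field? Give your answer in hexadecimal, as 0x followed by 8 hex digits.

0xA4E30B9A

`checksum` follows `payload_len` (4 bytes), so it starts at byte offset 4 and occupies 4 bytes.
Bytes at offsets 4..7: A4 E3 0B 9A.
Big-endian: lowest address holds the most-significant byte.
The bytes are already most-significant first: 0xA4E30B9A.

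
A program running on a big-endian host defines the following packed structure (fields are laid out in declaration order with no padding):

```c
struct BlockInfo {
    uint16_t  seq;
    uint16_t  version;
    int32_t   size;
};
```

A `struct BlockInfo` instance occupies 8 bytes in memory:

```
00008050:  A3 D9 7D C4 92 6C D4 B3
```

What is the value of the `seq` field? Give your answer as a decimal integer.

41945

`seq` is the first field, at byte offset 0, occupying 2 bytes.
Bytes at offsets 0..1: A3 D9.
Big-endian: lowest address holds the most-significant byte.
The bytes are already most-significant first: 0xA3D9.
0xA3D9 = 41945.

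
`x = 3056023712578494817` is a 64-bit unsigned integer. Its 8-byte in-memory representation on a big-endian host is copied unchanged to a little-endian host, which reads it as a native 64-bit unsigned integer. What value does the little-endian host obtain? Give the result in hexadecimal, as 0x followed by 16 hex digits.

3056023712578494817 in 64-bit hexadecimal is 0x2A692D6005696161.
Stored big-endian, the bytes at ascending addresses are 2A 69 2D 60 05 69 61 61.
Read back as little-endian, the first byte is least significant, giving 0x61616905602D692A.

0x61616905602D692A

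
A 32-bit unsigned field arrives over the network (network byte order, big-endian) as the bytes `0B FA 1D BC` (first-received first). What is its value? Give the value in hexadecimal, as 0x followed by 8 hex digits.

Big-endian: lowest address holds the most-significant byte.
The bytes are already most-significant first: 0x0BFA1DBC.

0x0BFA1DBC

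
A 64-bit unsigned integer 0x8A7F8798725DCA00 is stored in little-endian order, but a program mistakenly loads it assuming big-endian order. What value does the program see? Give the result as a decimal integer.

56960692062224266

Stored little-endian, the bytes at ascending addresses are 00 CA 5D 72 98 87 7F 8A.
Read back as big-endian, the last byte is least significant, giving 0x00CA5D7298877F8A.
0x00CA5D7298877F8A = 56960692062224266.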